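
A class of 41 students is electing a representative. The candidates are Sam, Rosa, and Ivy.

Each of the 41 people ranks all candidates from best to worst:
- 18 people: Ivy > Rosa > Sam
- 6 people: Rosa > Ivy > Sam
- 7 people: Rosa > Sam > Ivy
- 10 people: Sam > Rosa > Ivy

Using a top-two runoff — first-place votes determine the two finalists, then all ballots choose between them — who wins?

Rosa

Round 1 first-place votes: Sam 10, Rosa 13, Ivy 18. Ivy and Rosa advance.
Runoff: Ivy is ranked above Rosa on 18 ballots, Rosa above Ivy on 23.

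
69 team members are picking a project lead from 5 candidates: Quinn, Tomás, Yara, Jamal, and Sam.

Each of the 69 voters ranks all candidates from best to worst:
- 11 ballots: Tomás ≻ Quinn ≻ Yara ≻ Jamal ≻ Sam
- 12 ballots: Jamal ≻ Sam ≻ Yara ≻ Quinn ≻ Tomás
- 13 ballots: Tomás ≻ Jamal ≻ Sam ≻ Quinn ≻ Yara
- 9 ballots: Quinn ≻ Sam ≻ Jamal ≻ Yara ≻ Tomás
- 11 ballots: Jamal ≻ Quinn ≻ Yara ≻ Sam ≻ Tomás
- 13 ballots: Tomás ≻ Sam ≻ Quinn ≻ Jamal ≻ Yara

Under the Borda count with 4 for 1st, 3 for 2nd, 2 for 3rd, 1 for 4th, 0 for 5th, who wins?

Jamal

Quinn: 11×3 + 12×1 + 13×1 + 9×4 + 11×3 + 13×2 = 153
Tomás: 11×4 + 12×0 + 13×4 + 9×0 + 11×0 + 13×4 = 148
Yara: 11×2 + 12×2 + 13×0 + 9×1 + 11×2 + 13×0 = 77
Jamal: 11×1 + 12×4 + 13×3 + 9×2 + 11×4 + 13×1 = 173
Sam: 11×0 + 12×3 + 13×2 + 9×3 + 11×1 + 13×3 = 139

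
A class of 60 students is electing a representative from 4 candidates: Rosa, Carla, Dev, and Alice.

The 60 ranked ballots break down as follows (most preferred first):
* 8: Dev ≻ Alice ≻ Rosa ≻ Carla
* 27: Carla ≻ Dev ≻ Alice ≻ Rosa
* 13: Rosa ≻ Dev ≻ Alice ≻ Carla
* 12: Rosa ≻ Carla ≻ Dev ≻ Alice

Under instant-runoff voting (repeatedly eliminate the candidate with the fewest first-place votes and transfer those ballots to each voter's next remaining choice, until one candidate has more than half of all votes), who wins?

Round 1: Rosa 25, Carla 27, Dev 8, Alice 0. Alice eliminated.
Round 2: Rosa 25, Carla 27, Dev 8. Dev eliminated.
Round 3: Rosa 33, Carla 27. Rosa has a majority (≥31).

Rosa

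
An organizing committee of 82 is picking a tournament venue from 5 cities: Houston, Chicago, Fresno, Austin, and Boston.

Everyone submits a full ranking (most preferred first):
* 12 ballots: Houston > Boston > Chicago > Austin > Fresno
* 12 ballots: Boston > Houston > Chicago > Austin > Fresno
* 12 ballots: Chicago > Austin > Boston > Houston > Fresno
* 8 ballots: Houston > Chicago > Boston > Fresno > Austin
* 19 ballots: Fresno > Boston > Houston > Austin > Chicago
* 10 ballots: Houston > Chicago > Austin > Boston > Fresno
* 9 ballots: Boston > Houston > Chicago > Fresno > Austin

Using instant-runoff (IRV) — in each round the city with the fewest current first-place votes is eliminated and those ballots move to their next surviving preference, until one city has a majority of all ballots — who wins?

Round 1: Houston 30, Chicago 12, Fresno 19, Austin 0, Boston 21. Austin eliminated.
Round 2: Houston 30, Chicago 12, Fresno 19, Boston 21. Chicago eliminated.
Round 3: Houston 30, Fresno 19, Boston 33. Fresno eliminated.
Round 4: Houston 30, Boston 52. Boston has a majority (≥42).

Boston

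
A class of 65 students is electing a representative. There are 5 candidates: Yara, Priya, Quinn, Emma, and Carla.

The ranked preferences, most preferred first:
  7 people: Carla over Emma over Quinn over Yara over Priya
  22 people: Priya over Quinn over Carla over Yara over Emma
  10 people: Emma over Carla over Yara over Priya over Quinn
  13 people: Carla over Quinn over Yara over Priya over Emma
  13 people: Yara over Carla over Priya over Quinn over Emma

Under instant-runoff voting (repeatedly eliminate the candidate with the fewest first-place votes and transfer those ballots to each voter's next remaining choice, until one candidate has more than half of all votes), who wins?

Round 1: Yara 13, Priya 22, Quinn 0, Emma 10, Carla 20. Quinn eliminated.
Round 2: Yara 13, Priya 22, Emma 10, Carla 20. Emma eliminated.
Round 3: Yara 13, Priya 22, Carla 30. Yara eliminated.
Round 4: Priya 22, Carla 43. Carla has a majority (≥33).

Carla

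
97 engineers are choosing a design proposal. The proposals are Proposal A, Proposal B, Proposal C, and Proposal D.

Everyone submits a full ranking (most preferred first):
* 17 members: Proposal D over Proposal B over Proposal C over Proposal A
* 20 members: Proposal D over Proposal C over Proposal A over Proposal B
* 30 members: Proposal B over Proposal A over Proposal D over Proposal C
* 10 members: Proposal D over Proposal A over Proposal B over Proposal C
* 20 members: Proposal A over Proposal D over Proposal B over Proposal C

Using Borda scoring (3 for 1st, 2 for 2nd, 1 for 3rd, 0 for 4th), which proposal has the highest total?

Proposal A: 17×0 + 20×1 + 30×2 + 10×2 + 20×3 = 160
Proposal B: 17×2 + 20×0 + 30×3 + 10×1 + 20×1 = 154
Proposal C: 17×1 + 20×2 + 30×0 + 10×0 + 20×0 = 57
Proposal D: 17×3 + 20×3 + 30×1 + 10×3 + 20×2 = 211

Proposal D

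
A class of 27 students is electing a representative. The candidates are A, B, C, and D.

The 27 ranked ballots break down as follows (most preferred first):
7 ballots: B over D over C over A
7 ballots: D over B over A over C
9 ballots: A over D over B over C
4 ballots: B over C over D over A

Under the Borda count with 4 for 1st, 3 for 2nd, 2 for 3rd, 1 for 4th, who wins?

D

A: 7×1 + 7×2 + 9×4 + 4×1 = 61
B: 7×4 + 7×3 + 9×2 + 4×4 = 83
C: 7×2 + 7×1 + 9×1 + 4×3 = 42
D: 7×3 + 7×4 + 9×3 + 4×2 = 84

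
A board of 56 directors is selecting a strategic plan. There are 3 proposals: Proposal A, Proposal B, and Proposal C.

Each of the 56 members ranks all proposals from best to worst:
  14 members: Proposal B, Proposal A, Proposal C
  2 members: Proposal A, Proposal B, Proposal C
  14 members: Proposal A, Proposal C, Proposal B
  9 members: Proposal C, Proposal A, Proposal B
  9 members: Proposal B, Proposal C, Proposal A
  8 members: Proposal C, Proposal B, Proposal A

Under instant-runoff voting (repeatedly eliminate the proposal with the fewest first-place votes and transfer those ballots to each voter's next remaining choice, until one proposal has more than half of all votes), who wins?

Proposal C

Round 1: Proposal A 16, Proposal B 23, Proposal C 17. Proposal A eliminated.
Round 2: Proposal B 25, Proposal C 31. Proposal C has a majority (≥29).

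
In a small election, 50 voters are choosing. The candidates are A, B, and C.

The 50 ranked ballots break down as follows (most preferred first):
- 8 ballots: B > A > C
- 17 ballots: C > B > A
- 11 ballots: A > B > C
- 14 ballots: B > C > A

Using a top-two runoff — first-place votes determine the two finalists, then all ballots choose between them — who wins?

B

Round 1 first-place votes: A 11, B 22, C 17. B and C advance.
Runoff: B is ranked above C on 33 ballots, C above B on 17.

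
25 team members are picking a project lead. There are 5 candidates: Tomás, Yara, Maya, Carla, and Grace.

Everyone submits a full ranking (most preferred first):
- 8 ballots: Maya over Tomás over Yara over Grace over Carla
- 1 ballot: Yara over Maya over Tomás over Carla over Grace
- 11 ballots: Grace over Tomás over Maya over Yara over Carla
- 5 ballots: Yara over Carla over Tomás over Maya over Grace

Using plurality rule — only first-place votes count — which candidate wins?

First-place votes: Tomás 0, Yara 6, Maya 8, Carla 0, Grace 11.

Grace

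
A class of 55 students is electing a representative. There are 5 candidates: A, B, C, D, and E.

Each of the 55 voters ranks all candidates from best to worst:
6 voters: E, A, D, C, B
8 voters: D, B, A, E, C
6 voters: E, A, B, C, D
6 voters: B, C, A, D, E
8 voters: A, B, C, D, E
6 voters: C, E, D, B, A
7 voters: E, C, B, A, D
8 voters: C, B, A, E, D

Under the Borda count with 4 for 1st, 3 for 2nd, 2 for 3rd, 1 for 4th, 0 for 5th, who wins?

B

A: 6×3 + 8×2 + 6×3 + 6×2 + 8×4 + 6×0 + 7×1 + 8×2 = 119
B: 6×0 + 8×3 + 6×2 + 6×4 + 8×3 + 6×1 + 7×2 + 8×3 = 128
C: 6×1 + 8×0 + 6×1 + 6×3 + 8×2 + 6×4 + 7×3 + 8×4 = 123
D: 6×2 + 8×4 + 6×0 + 6×1 + 8×1 + 6×2 + 7×0 + 8×0 = 70
E: 6×4 + 8×1 + 6×4 + 6×0 + 8×0 + 6×3 + 7×4 + 8×1 = 110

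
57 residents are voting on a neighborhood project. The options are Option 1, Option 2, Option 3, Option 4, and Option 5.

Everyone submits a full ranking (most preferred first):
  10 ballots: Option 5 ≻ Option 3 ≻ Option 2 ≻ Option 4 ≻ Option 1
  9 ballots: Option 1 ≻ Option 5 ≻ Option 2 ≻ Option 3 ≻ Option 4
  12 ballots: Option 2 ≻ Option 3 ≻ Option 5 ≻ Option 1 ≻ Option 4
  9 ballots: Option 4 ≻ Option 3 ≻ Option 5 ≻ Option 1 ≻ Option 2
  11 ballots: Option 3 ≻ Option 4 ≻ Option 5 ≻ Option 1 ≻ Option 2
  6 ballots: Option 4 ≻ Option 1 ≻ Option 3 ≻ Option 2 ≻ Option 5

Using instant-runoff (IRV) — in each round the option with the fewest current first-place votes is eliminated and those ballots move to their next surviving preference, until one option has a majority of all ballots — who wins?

Round 1: Option 1 9, Option 2 12, Option 3 11, Option 4 15, Option 5 10. Option 1 eliminated.
Round 2: Option 2 12, Option 3 11, Option 4 15, Option 5 19. Option 3 eliminated.
Round 3: Option 2 12, Option 4 26, Option 5 19. Option 2 eliminated.
Round 4: Option 4 26, Option 5 31. Option 5 has a majority (≥29).

Option 5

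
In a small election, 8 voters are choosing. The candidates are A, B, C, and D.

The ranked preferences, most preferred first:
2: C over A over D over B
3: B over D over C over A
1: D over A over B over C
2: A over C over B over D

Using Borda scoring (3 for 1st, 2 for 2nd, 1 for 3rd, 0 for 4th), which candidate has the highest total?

A: 2×2 + 3×0 + 1×2 + 2×3 = 12
B: 2×0 + 3×3 + 1×1 + 2×1 = 12
C: 2×3 + 3×1 + 1×0 + 2×2 = 13
D: 2×1 + 3×2 + 1×3 + 2×0 = 11

C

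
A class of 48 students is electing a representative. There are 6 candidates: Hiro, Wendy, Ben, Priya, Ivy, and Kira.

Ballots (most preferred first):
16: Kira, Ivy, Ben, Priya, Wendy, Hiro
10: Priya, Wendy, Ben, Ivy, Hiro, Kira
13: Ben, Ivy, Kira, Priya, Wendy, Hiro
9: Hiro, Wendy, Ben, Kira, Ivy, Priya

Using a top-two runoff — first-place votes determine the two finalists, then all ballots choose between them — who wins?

Ben

Round 1 first-place votes: Hiro 9, Wendy 0, Ben 13, Priya 10, Ivy 0, Kira 16. Kira and Ben advance.
Runoff: Kira is ranked above Ben on 16 ballots, Ben above Kira on 32.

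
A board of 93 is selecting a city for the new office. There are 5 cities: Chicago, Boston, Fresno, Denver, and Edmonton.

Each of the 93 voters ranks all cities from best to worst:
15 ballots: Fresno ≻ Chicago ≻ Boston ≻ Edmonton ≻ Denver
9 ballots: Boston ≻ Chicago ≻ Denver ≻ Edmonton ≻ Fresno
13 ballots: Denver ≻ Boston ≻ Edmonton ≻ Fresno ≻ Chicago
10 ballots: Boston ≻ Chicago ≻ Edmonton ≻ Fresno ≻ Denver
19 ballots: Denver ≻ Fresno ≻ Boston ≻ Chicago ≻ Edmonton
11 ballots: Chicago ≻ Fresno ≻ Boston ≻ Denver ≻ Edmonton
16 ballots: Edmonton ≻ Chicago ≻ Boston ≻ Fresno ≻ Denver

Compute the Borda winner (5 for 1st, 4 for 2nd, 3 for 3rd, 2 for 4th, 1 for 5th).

Chicago: 15×4 + 9×4 + 13×1 + 10×4 + 19×2 + 11×5 + 16×4 = 306
Boston: 15×3 + 9×5 + 13×4 + 10×5 + 19×3 + 11×3 + 16×3 = 330
Fresno: 15×5 + 9×1 + 13×2 + 10×2 + 19×4 + 11×4 + 16×2 = 282
Denver: 15×1 + 9×3 + 13×5 + 10×1 + 19×5 + 11×2 + 16×1 = 250
Edmonton: 15×2 + 9×2 + 13×3 + 10×3 + 19×1 + 11×1 + 16×5 = 227

Boston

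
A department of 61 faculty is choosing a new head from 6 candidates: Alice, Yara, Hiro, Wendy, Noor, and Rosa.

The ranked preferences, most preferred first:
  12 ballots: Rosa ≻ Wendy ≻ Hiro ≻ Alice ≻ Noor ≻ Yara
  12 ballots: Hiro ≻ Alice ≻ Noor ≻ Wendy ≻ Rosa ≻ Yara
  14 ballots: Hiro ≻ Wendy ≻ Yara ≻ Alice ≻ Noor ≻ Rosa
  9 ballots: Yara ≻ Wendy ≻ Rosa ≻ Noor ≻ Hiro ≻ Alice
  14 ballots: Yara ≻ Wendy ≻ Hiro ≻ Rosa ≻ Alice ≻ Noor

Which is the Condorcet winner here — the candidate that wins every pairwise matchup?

Wendy vs Alice: 49–12
Wendy vs Yara: 38–23
Wendy vs Hiro: 35–26
Wendy vs Noor: 49–12
Wendy vs Rosa: 49–12
Wendy beats every other candidate.

Wendy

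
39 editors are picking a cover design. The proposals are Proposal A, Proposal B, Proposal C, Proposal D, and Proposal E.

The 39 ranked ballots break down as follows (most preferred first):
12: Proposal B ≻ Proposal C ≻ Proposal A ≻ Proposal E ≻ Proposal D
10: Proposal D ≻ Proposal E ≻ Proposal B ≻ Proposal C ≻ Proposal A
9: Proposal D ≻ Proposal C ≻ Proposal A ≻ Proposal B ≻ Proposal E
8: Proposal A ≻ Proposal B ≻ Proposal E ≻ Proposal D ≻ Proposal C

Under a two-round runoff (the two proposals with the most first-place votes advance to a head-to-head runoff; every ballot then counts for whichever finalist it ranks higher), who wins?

Proposal B

Round 1 first-place votes: Proposal A 8, Proposal B 12, Proposal C 0, Proposal D 19, Proposal E 0. Proposal D and Proposal B advance.
Runoff: Proposal D is ranked above Proposal B on 19 ballots, Proposal B above Proposal D on 20.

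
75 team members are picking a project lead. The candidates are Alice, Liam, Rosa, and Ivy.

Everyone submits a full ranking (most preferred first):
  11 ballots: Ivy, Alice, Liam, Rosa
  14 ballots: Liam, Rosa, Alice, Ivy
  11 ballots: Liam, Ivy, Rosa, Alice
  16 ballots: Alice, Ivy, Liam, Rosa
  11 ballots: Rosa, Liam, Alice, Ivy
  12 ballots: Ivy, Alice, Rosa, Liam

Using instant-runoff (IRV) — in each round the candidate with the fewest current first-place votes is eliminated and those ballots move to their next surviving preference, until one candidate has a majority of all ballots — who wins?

Round 1: Alice 16, Liam 25, Rosa 11, Ivy 23. Rosa eliminated.
Round 2: Alice 16, Liam 36, Ivy 23. Alice eliminated.
Round 3: Liam 36, Ivy 39. Ivy has a majority (≥38).

Ivy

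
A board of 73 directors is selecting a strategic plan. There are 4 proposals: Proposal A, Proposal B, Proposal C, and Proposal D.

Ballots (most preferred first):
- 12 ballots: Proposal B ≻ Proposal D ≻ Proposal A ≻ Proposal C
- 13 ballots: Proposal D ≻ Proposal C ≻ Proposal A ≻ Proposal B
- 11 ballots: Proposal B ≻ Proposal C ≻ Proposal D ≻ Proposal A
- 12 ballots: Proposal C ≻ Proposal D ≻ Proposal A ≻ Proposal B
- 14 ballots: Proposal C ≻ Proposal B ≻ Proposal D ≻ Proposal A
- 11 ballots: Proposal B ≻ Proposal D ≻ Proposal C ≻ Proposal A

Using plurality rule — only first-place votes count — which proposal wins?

Proposal B

First-place votes: Proposal A 0, Proposal B 34, Proposal C 26, Proposal D 13.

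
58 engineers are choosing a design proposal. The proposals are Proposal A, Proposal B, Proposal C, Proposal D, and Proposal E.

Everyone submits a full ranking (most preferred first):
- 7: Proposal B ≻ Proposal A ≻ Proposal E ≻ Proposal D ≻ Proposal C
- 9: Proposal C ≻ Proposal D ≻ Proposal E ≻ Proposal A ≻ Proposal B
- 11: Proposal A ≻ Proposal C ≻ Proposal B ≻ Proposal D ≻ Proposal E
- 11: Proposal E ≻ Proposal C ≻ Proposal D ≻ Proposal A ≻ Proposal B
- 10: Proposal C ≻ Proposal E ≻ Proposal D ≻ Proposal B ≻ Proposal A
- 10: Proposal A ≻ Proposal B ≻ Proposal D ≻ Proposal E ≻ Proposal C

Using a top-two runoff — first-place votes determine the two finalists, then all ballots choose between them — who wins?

Round 1 first-place votes: Proposal A 21, Proposal B 7, Proposal C 19, Proposal D 0, Proposal E 11. Proposal A and Proposal C advance.
Runoff: Proposal A is ranked above Proposal C on 28 ballots, Proposal C above Proposal A on 30.

Proposal C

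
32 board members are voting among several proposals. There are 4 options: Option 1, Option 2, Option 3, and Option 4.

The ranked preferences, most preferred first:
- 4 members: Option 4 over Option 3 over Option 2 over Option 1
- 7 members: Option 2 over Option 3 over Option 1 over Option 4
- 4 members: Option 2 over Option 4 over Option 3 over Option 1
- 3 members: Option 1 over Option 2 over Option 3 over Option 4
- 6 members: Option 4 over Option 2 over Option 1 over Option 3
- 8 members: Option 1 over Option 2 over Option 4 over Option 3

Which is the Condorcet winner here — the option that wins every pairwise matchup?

Option 2 vs Option 1: 21–11
Option 2 vs Option 3: 28–4
Option 2 vs Option 4: 22–10
Option 2 beats every other option.

Option 2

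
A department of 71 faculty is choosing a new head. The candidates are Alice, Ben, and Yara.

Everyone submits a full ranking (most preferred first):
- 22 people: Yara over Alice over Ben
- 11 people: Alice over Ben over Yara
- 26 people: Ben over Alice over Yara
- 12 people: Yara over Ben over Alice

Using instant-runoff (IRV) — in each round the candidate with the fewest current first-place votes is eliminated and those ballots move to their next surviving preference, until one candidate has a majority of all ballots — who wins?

Ben

Round 1: Alice 11, Ben 26, Yara 34. Alice eliminated.
Round 2: Ben 37, Yara 34. Ben has a majority (≥36).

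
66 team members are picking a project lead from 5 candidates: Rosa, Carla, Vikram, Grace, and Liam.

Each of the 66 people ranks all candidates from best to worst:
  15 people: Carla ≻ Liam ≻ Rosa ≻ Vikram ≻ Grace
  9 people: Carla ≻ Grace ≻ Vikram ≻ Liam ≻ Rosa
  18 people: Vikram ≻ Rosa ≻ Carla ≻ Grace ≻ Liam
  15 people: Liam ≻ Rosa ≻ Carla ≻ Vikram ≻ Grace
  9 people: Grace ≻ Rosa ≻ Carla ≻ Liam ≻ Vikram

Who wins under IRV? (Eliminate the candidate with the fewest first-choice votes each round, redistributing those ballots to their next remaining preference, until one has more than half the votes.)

Round 1: Rosa 0, Carla 24, Vikram 18, Grace 9, Liam 15. Rosa eliminated.
Round 2: Carla 24, Vikram 18, Grace 9, Liam 15. Grace eliminated.
Round 3: Carla 33, Vikram 18, Liam 15. Liam eliminated.
Round 4: Carla 48, Vikram 18. Carla has a majority (≥34).

Carla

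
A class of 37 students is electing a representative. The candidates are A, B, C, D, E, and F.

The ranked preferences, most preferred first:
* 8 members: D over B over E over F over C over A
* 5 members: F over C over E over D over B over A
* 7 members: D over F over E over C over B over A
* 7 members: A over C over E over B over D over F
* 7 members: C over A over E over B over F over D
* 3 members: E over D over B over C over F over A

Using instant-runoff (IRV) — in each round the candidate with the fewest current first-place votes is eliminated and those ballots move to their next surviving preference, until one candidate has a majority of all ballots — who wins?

Round 1: A 7, B 0, C 7, D 15, E 3, F 5. B eliminated.
Round 2: A 7, C 7, D 15, E 3, F 5. E eliminated.
Round 3: A 7, C 7, D 18, F 5. F eliminated.
Round 4: A 7, C 12, D 18. A eliminated.
Round 5: C 19, D 18. C has a majority (≥19).

C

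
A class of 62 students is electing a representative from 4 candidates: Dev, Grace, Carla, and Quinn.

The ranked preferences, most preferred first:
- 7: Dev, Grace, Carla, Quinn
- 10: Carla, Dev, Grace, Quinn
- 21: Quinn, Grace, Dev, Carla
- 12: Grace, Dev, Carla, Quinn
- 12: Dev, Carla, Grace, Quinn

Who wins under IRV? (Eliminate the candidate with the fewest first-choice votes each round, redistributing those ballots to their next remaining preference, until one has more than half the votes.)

Round 1: Dev 19, Grace 12, Carla 10, Quinn 21. Carla eliminated.
Round 2: Dev 29, Grace 12, Quinn 21. Grace eliminated.
Round 3: Dev 41, Quinn 21. Dev has a majority (≥32).

Dev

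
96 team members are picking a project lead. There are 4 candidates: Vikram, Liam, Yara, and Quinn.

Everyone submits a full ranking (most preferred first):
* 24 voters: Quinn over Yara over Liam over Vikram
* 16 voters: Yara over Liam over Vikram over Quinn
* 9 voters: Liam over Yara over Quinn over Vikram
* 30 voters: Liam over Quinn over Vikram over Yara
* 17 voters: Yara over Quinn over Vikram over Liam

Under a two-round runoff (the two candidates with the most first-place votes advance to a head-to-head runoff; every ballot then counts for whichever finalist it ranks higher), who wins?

Yara

Round 1 first-place votes: Vikram 0, Liam 39, Yara 33, Quinn 24. Liam and Yara advance.
Runoff: Liam is ranked above Yara on 39 ballots, Yara above Liam on 57.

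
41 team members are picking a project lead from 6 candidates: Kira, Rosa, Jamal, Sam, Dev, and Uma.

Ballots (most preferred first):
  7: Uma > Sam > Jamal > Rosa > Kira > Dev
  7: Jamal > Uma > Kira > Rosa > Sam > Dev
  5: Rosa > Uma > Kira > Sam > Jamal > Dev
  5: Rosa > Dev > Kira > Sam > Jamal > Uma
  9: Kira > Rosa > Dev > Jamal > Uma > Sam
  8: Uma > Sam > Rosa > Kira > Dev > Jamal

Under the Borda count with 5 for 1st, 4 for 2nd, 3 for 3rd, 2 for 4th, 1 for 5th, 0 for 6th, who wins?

Kira: 7×1 + 7×3 + 5×3 + 5×3 + 9×5 + 8×2 = 119
Rosa: 7×2 + 7×2 + 5×5 + 5×5 + 9×4 + 8×3 = 138
Jamal: 7×3 + 7×5 + 5×1 + 5×1 + 9×2 + 8×0 = 84
Sam: 7×4 + 7×1 + 5×2 + 5×2 + 9×0 + 8×4 = 87
Dev: 7×0 + 7×0 + 5×0 + 5×4 + 9×3 + 8×1 = 55
Uma: 7×5 + 7×4 + 5×4 + 5×0 + 9×1 + 8×5 = 132

Rosa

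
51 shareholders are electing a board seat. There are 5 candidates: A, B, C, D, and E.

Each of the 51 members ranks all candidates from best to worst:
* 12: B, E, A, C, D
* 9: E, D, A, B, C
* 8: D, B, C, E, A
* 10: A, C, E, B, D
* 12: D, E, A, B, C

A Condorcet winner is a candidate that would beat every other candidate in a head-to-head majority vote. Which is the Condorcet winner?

E vs A: 41–10
E vs B: 31–20
E vs C: 33–18
E vs D: 31–20
E beats every other candidate.

E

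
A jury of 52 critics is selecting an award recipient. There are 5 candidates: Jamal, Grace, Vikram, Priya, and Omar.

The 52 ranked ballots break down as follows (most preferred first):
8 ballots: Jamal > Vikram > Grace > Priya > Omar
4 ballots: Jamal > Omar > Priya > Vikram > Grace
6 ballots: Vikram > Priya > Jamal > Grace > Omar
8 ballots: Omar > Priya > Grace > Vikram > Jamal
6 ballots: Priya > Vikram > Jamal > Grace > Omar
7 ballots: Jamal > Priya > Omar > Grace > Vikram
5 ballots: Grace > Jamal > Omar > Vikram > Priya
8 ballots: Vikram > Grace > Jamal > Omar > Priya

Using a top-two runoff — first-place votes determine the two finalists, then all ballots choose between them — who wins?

Vikram

Round 1 first-place votes: Jamal 19, Grace 5, Vikram 14, Priya 6, Omar 8. Jamal and Vikram advance.
Runoff: Jamal is ranked above Vikram on 24 ballots, Vikram above Jamal on 28.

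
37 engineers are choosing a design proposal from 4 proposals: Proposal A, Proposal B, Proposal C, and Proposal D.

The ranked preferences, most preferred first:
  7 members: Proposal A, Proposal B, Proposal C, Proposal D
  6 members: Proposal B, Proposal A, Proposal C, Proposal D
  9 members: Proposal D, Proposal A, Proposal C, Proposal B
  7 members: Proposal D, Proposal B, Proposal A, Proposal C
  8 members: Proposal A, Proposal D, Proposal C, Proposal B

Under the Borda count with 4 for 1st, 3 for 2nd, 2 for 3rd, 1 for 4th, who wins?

Proposal A: 7×4 + 6×3 + 9×3 + 7×2 + 8×4 = 119
Proposal B: 7×3 + 6×4 + 9×1 + 7×3 + 8×1 = 83
Proposal C: 7×2 + 6×2 + 9×2 + 7×1 + 8×2 = 67
Proposal D: 7×1 + 6×1 + 9×4 + 7×4 + 8×3 = 101

Proposal A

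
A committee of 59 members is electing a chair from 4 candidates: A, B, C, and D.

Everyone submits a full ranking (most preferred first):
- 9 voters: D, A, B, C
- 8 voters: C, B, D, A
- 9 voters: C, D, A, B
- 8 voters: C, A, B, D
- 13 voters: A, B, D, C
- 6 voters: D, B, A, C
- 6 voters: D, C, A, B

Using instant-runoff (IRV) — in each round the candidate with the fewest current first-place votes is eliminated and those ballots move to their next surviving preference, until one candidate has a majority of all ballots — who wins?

Round 1: A 13, B 0, C 25, D 21. B eliminated.
Round 2: A 13, C 25, D 21. A eliminated.
Round 3: C 25, D 34. D has a majority (≥30).

D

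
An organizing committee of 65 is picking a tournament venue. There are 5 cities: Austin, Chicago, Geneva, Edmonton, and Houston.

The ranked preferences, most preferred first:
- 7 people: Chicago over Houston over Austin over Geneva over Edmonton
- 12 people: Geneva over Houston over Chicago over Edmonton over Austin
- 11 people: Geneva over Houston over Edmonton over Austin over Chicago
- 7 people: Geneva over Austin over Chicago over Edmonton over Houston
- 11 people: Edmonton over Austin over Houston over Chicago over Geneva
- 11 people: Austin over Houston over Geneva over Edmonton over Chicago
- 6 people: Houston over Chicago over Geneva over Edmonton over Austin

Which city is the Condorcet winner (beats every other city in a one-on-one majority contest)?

Houston

Houston vs Austin: 36–29
Houston vs Chicago: 51–14
Houston vs Geneva: 35–30
Houston vs Edmonton: 47–18
Houston beats every other city.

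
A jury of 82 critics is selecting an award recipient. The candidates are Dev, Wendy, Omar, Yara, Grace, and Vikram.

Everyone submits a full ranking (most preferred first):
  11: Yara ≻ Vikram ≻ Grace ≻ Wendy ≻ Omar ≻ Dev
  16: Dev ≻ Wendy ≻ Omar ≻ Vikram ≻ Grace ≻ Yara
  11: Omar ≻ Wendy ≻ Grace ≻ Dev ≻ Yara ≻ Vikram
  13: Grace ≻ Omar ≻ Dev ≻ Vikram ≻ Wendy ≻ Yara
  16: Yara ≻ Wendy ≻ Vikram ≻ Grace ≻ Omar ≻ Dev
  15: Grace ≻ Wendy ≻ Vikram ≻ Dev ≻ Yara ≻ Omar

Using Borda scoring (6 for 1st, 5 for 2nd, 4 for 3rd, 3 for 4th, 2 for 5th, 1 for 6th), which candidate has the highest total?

Dev: 11×1 + 16×6 + 11×3 + 13×4 + 16×1 + 15×3 = 253
Wendy: 11×3 + 16×5 + 11×5 + 13×2 + 16×5 + 15×5 = 349
Omar: 11×2 + 16×4 + 11×6 + 13×5 + 16×2 + 15×1 = 264
Yara: 11×6 + 16×1 + 11×2 + 13×1 + 16×6 + 15×2 = 243
Grace: 11×4 + 16×2 + 11×4 + 13×6 + 16×3 + 15×6 = 336
Vikram: 11×5 + 16×3 + 11×1 + 13×3 + 16×4 + 15×4 = 277

Wendy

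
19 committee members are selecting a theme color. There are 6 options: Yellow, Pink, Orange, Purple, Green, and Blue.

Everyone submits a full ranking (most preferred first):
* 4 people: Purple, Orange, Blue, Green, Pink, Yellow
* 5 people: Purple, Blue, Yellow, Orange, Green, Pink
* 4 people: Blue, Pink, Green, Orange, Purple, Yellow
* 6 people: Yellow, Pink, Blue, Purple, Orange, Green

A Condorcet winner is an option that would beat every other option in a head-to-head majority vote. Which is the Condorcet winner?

Blue

Blue vs Yellow: 13–6
Blue vs Pink: 13–6
Blue vs Orange: 15–4
Blue vs Purple: 10–9
Blue vs Green: 19–0
Blue beats every other option.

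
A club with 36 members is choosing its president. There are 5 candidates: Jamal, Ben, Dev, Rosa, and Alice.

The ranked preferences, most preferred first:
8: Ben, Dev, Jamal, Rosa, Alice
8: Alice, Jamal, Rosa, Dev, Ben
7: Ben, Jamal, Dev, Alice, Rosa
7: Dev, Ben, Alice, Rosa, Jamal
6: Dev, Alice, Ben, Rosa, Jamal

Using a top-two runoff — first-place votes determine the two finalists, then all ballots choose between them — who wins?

Round 1 first-place votes: Jamal 0, Ben 15, Dev 13, Rosa 0, Alice 8. Ben and Dev advance.
Runoff: Ben is ranked above Dev on 15 ballots, Dev above Ben on 21.

Dev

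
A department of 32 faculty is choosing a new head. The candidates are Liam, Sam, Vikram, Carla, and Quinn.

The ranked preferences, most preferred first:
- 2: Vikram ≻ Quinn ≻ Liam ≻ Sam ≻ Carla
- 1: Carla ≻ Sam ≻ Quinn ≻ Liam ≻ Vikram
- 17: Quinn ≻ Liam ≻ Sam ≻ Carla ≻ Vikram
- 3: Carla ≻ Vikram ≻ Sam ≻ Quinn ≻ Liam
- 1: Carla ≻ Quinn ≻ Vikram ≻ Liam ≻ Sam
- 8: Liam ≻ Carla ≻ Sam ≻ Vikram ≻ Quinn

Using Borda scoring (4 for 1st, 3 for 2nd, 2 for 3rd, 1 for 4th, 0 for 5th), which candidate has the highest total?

Liam: 2×2 + 1×1 + 17×3 + 3×0 + 1×1 + 8×4 = 89
Sam: 2×1 + 1×3 + 17×2 + 3×2 + 1×0 + 8×2 = 61
Vikram: 2×4 + 1×0 + 17×0 + 3×3 + 1×2 + 8×1 = 27
Carla: 2×0 + 1×4 + 17×1 + 3×4 + 1×4 + 8×3 = 61
Quinn: 2×3 + 1×2 + 17×4 + 3×1 + 1×3 + 8×0 = 82

Liam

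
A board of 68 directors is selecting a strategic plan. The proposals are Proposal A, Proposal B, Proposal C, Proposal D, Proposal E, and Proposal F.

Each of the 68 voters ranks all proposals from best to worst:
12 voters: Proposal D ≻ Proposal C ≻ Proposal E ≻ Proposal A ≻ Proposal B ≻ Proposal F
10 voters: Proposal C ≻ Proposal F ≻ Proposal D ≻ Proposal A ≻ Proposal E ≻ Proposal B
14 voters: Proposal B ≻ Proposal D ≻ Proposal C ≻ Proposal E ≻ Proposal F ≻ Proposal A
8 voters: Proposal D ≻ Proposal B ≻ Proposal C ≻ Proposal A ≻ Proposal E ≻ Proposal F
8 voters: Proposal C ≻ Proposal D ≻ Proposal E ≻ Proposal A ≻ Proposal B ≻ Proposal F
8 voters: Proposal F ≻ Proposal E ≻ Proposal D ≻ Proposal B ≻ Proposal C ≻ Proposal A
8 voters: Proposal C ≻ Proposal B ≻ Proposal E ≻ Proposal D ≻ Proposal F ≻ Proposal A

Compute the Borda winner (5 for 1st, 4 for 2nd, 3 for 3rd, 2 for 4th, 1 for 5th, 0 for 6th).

Proposal D

Proposal A: 12×2 + 10×2 + 14×0 + 8×2 + 8×2 + 8×0 + 8×0 = 76
Proposal B: 12×1 + 10×0 + 14×5 + 8×4 + 8×1 + 8×2 + 8×4 = 170
Proposal C: 12×4 + 10×5 + 14×3 + 8×3 + 8×5 + 8×1 + 8×5 = 252
Proposal D: 12×5 + 10×3 + 14×4 + 8×5 + 8×4 + 8×3 + 8×2 = 258
Proposal E: 12×3 + 10×1 + 14×2 + 8×1 + 8×3 + 8×4 + 8×3 = 162
Proposal F: 12×0 + 10×4 + 14×1 + 8×0 + 8×0 + 8×5 + 8×1 = 102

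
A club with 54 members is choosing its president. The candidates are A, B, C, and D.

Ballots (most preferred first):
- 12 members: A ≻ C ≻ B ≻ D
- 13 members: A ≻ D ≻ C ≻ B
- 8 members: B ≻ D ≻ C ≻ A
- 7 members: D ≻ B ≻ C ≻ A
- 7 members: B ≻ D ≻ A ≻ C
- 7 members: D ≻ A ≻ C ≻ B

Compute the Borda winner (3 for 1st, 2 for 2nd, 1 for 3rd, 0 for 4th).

D

A: 12×3 + 13×3 + 8×0 + 7×0 + 7×1 + 7×2 = 96
B: 12×1 + 13×0 + 8×3 + 7×2 + 7×3 + 7×0 = 71
C: 12×2 + 13×1 + 8×1 + 7×1 + 7×0 + 7×1 = 59
D: 12×0 + 13×2 + 8×2 + 7×3 + 7×2 + 7×3 = 98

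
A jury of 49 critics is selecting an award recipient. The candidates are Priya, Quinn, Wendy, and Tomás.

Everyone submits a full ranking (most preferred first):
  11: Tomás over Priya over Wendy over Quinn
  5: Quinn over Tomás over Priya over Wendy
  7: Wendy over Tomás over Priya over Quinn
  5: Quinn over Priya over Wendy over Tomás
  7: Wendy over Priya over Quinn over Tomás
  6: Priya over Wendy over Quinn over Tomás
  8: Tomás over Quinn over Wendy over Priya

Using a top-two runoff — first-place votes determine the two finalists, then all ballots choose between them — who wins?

Round 1 first-place votes: Priya 6, Quinn 10, Wendy 14, Tomás 19. Tomás and Wendy advance.
Runoff: Tomás is ranked above Wendy on 24 ballots, Wendy above Tomás on 25.

Wendy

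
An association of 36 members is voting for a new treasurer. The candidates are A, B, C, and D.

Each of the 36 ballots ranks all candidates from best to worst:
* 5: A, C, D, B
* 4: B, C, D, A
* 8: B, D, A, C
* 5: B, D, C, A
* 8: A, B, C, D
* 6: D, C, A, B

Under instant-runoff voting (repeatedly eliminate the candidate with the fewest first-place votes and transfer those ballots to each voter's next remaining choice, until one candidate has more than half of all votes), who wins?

Round 1: A 13, B 17, C 0, D 6. C eliminated.
Round 2: A 13, B 17, D 6. D eliminated.
Round 3: A 19, B 17. A has a majority (≥19).

A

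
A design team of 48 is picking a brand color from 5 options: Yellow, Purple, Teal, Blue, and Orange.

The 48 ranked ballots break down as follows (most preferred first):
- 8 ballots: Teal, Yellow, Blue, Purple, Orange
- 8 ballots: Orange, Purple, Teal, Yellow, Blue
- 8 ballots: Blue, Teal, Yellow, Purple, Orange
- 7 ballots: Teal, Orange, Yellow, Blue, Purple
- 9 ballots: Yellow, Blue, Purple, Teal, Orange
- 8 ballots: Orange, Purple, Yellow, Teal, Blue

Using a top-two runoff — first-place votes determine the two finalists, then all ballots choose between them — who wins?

Round 1 first-place votes: Yellow 9, Purple 0, Teal 15, Blue 8, Orange 16. Orange and Teal advance.
Runoff: Orange is ranked above Teal on 16 ballots, Teal above Orange on 32.

Teal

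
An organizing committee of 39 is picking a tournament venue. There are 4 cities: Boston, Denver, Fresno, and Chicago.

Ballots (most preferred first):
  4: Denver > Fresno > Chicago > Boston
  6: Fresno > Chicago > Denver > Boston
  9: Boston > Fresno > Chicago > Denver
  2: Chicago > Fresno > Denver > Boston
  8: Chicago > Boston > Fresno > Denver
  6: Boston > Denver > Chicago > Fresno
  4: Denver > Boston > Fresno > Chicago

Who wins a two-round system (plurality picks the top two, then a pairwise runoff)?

Chicago

Round 1 first-place votes: Boston 15, Denver 8, Fresno 6, Chicago 10. Boston and Chicago advance.
Runoff: Boston is ranked above Chicago on 19 ballots, Chicago above Boston on 20.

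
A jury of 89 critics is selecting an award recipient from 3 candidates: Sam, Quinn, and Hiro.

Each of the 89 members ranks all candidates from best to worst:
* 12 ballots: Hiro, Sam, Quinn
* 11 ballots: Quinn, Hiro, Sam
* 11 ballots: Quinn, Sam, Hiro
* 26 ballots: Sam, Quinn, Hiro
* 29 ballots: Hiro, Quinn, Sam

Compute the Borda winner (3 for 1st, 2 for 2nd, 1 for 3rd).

Quinn

Sam: 12×2 + 11×1 + 11×2 + 26×3 + 29×1 = 164
Quinn: 12×1 + 11×3 + 11×3 + 26×2 + 29×2 = 188
Hiro: 12×3 + 11×2 + 11×1 + 26×1 + 29×3 = 182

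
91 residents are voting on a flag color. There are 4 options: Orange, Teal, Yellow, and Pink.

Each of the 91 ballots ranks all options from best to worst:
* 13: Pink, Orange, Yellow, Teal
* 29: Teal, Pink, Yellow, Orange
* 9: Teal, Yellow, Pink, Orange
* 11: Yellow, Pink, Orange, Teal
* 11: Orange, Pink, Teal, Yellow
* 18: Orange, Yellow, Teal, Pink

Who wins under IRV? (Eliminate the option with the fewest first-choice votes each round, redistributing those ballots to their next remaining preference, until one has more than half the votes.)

Round 1: Orange 29, Teal 38, Yellow 11, Pink 13. Yellow eliminated.
Round 2: Orange 29, Teal 38, Pink 24. Pink eliminated.
Round 3: Orange 53, Teal 38. Orange has a majority (≥46).

Orange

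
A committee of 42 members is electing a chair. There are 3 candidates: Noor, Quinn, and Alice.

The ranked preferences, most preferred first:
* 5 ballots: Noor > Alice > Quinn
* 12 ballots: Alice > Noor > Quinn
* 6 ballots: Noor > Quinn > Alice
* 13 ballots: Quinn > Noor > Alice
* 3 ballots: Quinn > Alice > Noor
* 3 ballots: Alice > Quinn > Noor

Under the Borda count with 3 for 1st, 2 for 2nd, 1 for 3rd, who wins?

Noor: 5×3 + 12×2 + 6×3 + 13×2 + 3×1 + 3×1 = 89
Quinn: 5×1 + 12×1 + 6×2 + 13×3 + 3×3 + 3×2 = 83
Alice: 5×2 + 12×3 + 6×1 + 13×1 + 3×2 + 3×3 = 80

Noor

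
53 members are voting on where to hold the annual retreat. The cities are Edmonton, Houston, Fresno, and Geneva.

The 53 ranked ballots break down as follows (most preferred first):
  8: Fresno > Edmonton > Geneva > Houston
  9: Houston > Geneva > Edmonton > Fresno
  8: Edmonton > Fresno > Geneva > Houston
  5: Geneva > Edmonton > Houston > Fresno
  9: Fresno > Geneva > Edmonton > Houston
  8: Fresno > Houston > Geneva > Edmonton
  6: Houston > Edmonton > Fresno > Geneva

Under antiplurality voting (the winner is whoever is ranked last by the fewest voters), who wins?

Last-place votes: Edmonton 8, Houston 25, Fresno 14, Geneva 6.

Geneva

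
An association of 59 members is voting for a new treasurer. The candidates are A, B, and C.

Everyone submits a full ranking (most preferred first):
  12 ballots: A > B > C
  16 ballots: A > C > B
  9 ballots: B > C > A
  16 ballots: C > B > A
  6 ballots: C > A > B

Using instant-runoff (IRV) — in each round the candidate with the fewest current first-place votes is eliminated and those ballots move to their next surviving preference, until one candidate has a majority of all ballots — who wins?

C

Round 1: A 28, B 9, C 22. B eliminated.
Round 2: A 28, C 31. C has a majority (≥30).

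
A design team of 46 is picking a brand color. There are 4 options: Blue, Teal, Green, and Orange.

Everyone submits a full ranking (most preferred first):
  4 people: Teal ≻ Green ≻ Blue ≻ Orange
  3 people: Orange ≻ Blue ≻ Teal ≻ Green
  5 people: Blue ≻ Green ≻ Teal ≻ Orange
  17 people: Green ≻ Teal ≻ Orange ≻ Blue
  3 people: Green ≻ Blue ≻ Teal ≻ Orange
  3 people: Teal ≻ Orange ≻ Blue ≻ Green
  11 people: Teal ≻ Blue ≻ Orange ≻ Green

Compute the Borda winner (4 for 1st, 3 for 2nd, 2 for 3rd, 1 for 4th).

Blue: 4×2 + 3×3 + 5×4 + 17×1 + 3×3 + 3×2 + 11×3 = 102
Teal: 4×4 + 3×2 + 5×2 + 17×3 + 3×2 + 3×4 + 11×4 = 145
Green: 4×3 + 3×1 + 5×3 + 17×4 + 3×4 + 3×1 + 11×1 = 124
Orange: 4×1 + 3×4 + 5×1 + 17×2 + 3×1 + 3×3 + 11×2 = 89

Teal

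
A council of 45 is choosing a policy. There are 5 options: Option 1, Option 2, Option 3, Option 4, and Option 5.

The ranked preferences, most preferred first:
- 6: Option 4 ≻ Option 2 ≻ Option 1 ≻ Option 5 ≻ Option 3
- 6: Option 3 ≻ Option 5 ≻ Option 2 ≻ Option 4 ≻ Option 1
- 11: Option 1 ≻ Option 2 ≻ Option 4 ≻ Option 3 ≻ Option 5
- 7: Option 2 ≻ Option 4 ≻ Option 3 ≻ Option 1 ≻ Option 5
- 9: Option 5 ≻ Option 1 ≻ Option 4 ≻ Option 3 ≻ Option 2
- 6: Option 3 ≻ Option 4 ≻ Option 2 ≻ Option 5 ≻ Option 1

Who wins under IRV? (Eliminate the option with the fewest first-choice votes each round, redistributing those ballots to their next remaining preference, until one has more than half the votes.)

Round 1: Option 1 11, Option 2 7, Option 3 12, Option 4 6, Option 5 9. Option 4 eliminated.
Round 2: Option 1 11, Option 2 13, Option 3 12, Option 5 9. Option 5 eliminated.
Round 3: Option 1 20, Option 2 13, Option 3 12. Option 3 eliminated.
Round 4: Option 1 20, Option 2 25. Option 2 has a majority (≥23).

Option 2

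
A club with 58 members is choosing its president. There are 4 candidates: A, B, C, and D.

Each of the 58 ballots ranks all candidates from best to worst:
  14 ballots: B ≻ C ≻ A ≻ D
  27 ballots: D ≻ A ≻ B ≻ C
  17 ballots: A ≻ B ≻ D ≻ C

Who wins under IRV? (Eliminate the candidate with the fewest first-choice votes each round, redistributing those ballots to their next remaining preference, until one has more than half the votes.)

Round 1: A 17, B 14, C 0, D 27. C eliminated.
Round 2: A 17, B 14, D 27. B eliminated.
Round 3: A 31, D 27. A has a majority (≥30).

A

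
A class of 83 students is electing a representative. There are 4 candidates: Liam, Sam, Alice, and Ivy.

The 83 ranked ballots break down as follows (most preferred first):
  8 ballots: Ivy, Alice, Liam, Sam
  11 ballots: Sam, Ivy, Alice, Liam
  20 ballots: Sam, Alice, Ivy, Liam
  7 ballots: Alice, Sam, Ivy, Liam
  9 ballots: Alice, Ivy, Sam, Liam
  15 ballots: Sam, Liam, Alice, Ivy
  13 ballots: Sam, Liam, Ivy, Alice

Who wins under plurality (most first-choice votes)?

First-place votes: Liam 0, Sam 59, Alice 16, Ivy 8.

Sam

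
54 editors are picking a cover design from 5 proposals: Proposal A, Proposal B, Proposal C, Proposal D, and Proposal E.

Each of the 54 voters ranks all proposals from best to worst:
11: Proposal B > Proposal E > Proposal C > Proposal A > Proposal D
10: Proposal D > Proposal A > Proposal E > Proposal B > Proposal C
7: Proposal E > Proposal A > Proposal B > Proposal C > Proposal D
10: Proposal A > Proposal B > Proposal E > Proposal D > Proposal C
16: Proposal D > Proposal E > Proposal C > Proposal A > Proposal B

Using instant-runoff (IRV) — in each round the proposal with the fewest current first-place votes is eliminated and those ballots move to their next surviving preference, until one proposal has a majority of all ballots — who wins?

Proposal A

Round 1: Proposal A 10, Proposal B 11, Proposal C 0, Proposal D 26, Proposal E 7. Proposal C eliminated.
Round 2: Proposal A 10, Proposal B 11, Proposal D 26, Proposal E 7. Proposal E eliminated.
Round 3: Proposal A 17, Proposal B 11, Proposal D 26. Proposal B eliminated.
Round 4: Proposal A 28, Proposal D 26. Proposal A has a majority (≥28).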